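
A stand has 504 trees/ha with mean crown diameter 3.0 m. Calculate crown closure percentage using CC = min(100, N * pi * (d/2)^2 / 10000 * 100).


(d/2)^2 = (3.0/2)^2 = 1.5^2 = 2.25
Crown area = 3.141593 * 2.25 = 7.06858 m^2
N * area / 10000 * 100 = 504 * 7.06858 / 10000 * 100 = 35.6256
CC = min(100, 35.6256) = 35.6256 ≈ 35.6%

35.6%


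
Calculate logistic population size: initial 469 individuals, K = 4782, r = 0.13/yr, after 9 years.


(K - N0)/N0 = (4782 - 469)/469 = 4313/469 = 9.19616
r*t = 0.13 * 9 = 1.17; exp(-1.17) = 0.310367
9.19616 * 0.310367 = 2.85418
1 + 2.85418 = 3.85418
N = 4782 / 3.85418 = 1240.73 ≈ 1241

1241


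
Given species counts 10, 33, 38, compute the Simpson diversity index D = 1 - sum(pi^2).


Total N = 10 + 33 + 38 = 81
Per-species terms:
  p = 10/81 = 0.123457; p^2 = 0.123457^2 = 0.015242
  p = 33/81 = 0.407407; p^2 = 0.407407^2 = 0.165980
  p = 38/81 = 0.469136; p^2 = 0.469136^2 = 0.220089
sum(p^2) = 0.015242 + 0.165980 + 0.220089 = 0.401311
D = 1 - 0.401311 = 0.598689 ≈ 0.5987

0.5987


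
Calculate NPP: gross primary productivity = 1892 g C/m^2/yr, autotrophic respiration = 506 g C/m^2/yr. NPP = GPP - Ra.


NPP = GPP - Ra = 1892 - 506 = 1386 g C/m^2/yr

1386 g C/m^2/yr


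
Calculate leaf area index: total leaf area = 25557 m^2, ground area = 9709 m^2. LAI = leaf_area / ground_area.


LAI = 25557 / 9709 = 2.6323 ≈ 2.63

2.63


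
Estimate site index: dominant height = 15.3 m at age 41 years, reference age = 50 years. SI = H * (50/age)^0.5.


50/41 = 1.21951
(1.21951)^0.5 = 1.10431
SI = 15.3 * 1.10431 = 16.8959 ≈ 16.9 m

16.9 m


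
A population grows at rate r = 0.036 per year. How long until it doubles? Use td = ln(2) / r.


td = ln(2) / 0.036 = 0.693147 / 0.036 = 19.2541 ≈ 19.3 years

19.3 years


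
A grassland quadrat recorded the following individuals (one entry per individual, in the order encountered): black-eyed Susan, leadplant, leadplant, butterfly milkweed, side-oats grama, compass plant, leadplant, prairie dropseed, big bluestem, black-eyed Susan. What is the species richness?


Total individuals logged = 10
Distinct species (count of individuals): black-eyed Susan (2), leadplant (3), butterfly milkweed (1), side-oats grama (1), compass plant (1), prairie dropseed (1), big bluestem (1)
Species richness = number of distinct species = 7

7


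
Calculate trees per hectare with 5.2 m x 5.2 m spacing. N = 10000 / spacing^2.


N = 10000 / 5.2^2 = 10000 / 27.04 = 369.822 ≈ 370 trees/ha

370 trees/ha


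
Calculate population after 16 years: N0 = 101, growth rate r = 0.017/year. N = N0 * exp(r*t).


r*t = 0.017 * 16 = 0.272
exp(0.272) = 1.31259
N = 101 * 1.31259 = 132.572 ≈ 133

133


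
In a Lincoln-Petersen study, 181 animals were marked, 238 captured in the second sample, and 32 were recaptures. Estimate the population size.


N = M * C / R = 181 * 238 / 32 = 43078 / 32 = 1346.19 ≈ 1346

1346 individuals


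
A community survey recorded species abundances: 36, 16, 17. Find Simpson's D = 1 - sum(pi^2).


Total N = 36 + 16 + 17 = 69
Per-species terms:
  p = 36/69 = 0.521739; p^2 = 0.521739^2 = 0.272212
  p = 16/69 = 0.231884; p^2 = 0.231884^2 = 0.053770
  p = 17/69 = 0.246377; p^2 = 0.246377^2 = 0.060702
sum(p^2) = 0.272212 + 0.053770 + 0.060702 = 0.386684
D = 1 - 0.386684 = 0.613316 ≈ 0.6133

0.6133


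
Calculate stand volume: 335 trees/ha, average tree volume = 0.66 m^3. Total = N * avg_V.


V_stand = 335 * 0.66 = 221.1 m^3/ha

221.1 m^3/ha


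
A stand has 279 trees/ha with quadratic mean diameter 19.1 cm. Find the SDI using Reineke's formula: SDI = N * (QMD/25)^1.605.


QMD/25 = 19.1/25 = 0.764
(0.764)^1.605 = exp(1.605 * ln(0.764)) = exp(1.605 * (-0.269187)) = exp(-0.432045) = 0.649180
SDI = 279 * 0.649180 = 181.121 ≈ 181

181


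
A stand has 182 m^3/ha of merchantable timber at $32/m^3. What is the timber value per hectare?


Value = 182 * 32 = $5824/ha

$5824/ha


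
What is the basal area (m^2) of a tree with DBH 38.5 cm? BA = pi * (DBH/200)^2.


D/200 = 38.5/200 = 0.1925 m
(D/200)^2 = 0.1925^2 = 0.03705625
BA = 3.141593 * 0.03705625 = 0.116416 ≈ 0.1164 m^2

0.1164 m^2


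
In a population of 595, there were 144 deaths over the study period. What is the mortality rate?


Mortality rate = 144 / 595 = 0.242017 ≈ 0.2420

0.2420


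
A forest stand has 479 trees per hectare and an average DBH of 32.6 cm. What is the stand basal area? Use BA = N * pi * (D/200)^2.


(D/200)^2 = (32.6/200)^2 = 0.163^2 = 0.026569
Individual BA = 3.141593 * 0.026569 = 0.0834690 m^2
Stand BA = 479 * 0.0834690 = 39.9817 ≈ 39.98 m^2/ha

39.98 m^2/ha


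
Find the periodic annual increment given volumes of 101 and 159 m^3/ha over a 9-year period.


PAI = (V2 - V1) / period = (159 - 101) / 9 = 58 / 9 = 6.4444 ≈ 6.44 m^3/ha/yr

6.44 m^3/ha/yr


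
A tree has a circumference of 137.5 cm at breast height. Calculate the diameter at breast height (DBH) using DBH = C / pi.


DBH = C / pi = 137.5 / 3.141593 = 43.7676 ≈ 43.77 cm

43.77 cm


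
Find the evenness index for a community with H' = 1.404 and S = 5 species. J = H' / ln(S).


ln(5) = 1.60944
J = H' / ln(S) = 1.404 / 1.60944 = 0.872353 ≈ 0.8724

0.8724


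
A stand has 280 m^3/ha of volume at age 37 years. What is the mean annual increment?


MAI = 280 / 37 = 7.5676 ≈ 7.57 m^3/ha/yr

7.57 m^3/ha/yr


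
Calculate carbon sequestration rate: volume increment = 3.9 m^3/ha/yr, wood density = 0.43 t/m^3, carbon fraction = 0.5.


C = 3.9 * 0.43 * 0.5 = 0.8385 ≈ 0.84 t C/ha/yr

0.84 t C/ha/yr


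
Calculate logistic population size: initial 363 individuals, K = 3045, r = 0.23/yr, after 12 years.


(K - N0)/N0 = (3045 - 363)/363 = 2682/363 = 7.38843
r*t = 0.23 * 12 = 2.76; exp(-2.76) = 0.0632918
7.38843 * 0.0632918 = 0.467627
1 + 0.467627 = 1.46763
N = 3045 / 1.46763 = 2074.77 ≈ 2075

2075


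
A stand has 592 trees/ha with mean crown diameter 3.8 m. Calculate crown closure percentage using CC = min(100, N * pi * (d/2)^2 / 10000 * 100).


(d/2)^2 = (3.8/2)^2 = 1.9^2 = 3.61
Crown area = 3.141593 * 3.61 = 11.3412 m^2
N * area / 10000 * 100 = 592 * 11.3412 / 10000 * 100 = 67.1399
CC = min(100, 67.1399) = 67.1399 ≈ 67.1%

67.1%


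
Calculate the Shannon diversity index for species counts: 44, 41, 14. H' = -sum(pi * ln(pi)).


Total N = 44 + 41 + 14 = 99
Per-species terms:
  p = 44/99 = 0.444444; ln(p) = -0.810931; p*ln(p) = 0.444444 * (-0.810931) = -0.360413
  p = 41/99 = 0.414141; ln(p) = -0.881549; p*ln(p) = 0.414141 * (-0.881549) = -0.365086
  p = 14/99 = 0.141414; ln(p) = -1.956064; p*ln(p) = 0.141414 * (-1.956064) = -0.276615
sum(p*ln(p)) = (-0.360413) + (-0.365086) + (-0.276615) = -1.002114
H' = -(-1.002114) = 1.002114 ≈ 1.0021

1.0021


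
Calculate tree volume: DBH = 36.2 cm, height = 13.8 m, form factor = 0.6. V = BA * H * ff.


(D/200)^2 = (36.2/200)^2 = 0.181^2 = 0.032761
BA = 3.141593 * 0.032761 = 0.102922 m^2
V = 0.102922 * 13.8 * 0.6 = 0.852194 ≈ 0.852 m^3

0.852 m^3


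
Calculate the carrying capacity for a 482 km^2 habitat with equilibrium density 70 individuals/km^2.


K = 70 * 482 = 33740 individuals

33740 individuals


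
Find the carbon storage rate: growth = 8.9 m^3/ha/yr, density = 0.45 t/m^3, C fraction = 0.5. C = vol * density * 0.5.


C = 8.9 * 0.45 * 0.5 = 2.0025 ≈ 2.00 t C/ha/yr

2.00 t C/ha/yr


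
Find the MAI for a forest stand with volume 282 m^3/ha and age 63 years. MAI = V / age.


MAI = 282 / 63 = 4.4762 ≈ 4.48 m^3/ha/yr

4.48 m^3/ha/yr


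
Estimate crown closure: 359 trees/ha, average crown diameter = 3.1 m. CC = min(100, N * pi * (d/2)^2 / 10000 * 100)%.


(d/2)^2 = (3.1/2)^2 = 1.55^2 = 2.4025
Crown area = 3.141593 * 2.4025 = 7.54768 m^2
N * area / 10000 * 100 = 359 * 7.54768 / 10000 * 100 = 27.0962
CC = min(100, 27.0962) = 27.0962 ≈ 27.1%

27.1%


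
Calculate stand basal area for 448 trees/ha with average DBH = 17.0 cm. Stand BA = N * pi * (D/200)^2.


(D/200)^2 = (17.0/200)^2 = 0.085^2 = 0.007225
Individual BA = 3.141593 * 0.007225 = 0.0226980 m^2
Stand BA = 448 * 0.0226980 = 10.1687 ≈ 10.17 m^2/ha

10.17 m^2/ha


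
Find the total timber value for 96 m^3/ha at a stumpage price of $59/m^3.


Value = 96 * 59 = $5664/ha

$5664/ha


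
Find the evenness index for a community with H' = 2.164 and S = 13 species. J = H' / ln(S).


ln(13) = 2.56495
J = H' / ln(S) = 2.164 / 2.56495 = 0.843681 ≈ 0.8437

0.8437


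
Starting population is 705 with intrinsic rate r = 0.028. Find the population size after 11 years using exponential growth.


r*t = 0.028 * 11 = 0.308
exp(0.308) = 1.36070
N = 705 * 1.36070 = 959.294 ≈ 959

959


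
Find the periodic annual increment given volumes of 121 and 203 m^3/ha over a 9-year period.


PAI = (V2 - V1) / period = (203 - 121) / 9 = 82 / 9 = 9.1111 ≈ 9.11 m^3/ha/yr

9.11 m^3/ha/yr


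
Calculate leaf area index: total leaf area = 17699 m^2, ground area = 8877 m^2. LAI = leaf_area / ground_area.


LAI = 17699 / 8877 = 1.9938 ≈ 1.99

1.99


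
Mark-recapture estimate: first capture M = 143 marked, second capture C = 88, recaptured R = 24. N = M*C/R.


N = M * C / R = 143 * 88 / 24 = 12584 / 24 = 524.33 ≈ 524

524 individuals


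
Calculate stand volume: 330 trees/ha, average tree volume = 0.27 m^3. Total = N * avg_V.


V_stand = 330 * 0.27 = 89.1 m^3/ha

89.1 m^3/ha


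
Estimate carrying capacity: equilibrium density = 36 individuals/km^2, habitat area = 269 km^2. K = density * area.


K = 36 * 269 = 9684 individuals

9684 individuals


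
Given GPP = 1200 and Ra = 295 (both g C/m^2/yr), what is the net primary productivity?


NPP = GPP - Ra = 1200 - 295 = 905 g C/m^2/yr

905 g C/m^2/yr


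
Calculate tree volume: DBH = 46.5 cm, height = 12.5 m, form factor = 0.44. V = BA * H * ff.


(D/200)^2 = (46.5/200)^2 = 0.2325^2 = 0.05405625
BA = 3.141593 * 0.05405625 = 0.169823 m^2
V = 0.169823 * 12.5 * 0.44 = 0.934027 ≈ 0.934 m^3

0.934 m^3


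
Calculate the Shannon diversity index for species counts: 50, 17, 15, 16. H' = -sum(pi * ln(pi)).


Total N = 50 + 17 + 15 + 16 = 98
Per-species terms:
  p = 50/98 = 0.510204; ln(p) = -0.672945; p*ln(p) = 0.510204 * (-0.672945) = -0.343339
  p = 17/98 = 0.173469; ln(p) = -1.751756; p*ln(p) = 0.173469 * (-1.751756) = -0.303875
  p = 15/98 = 0.153061; ln(p) = -1.876919; p*ln(p) = 0.153061 * (-1.876919) = -0.287283
  p = 16/98 = 0.163265; ln(p) = -1.812381; p*ln(p) = 0.163265 * (-1.812381) = -0.295898
sum(p*ln(p)) = (-0.343339) + (-0.303875) + (-0.287283) + (-0.295898) = -1.230395
H' = -(-1.230395) = 1.230395 ≈ 1.2304

1.2304


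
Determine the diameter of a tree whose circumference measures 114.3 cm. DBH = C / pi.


DBH = C / pi = 114.3 / 3.141593 = 36.3828 ≈ 36.38 cm

36.38 cm


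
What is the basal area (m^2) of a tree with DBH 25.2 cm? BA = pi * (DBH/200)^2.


D/200 = 25.2/200 = 0.126 m
(D/200)^2 = 0.126^2 = 0.015876
BA = 3.141593 * 0.015876 = 0.0498759 ≈ 0.0499 m^2

0.0499 m^2


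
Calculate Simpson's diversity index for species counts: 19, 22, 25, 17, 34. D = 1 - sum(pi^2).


Total N = 19 + 22 + 25 + 17 + 34 = 117
Per-species terms:
  p = 19/117 = 0.162393; p^2 = 0.162393^2 = 0.026371
  p = 22/117 = 0.188034; p^2 = 0.188034^2 = 0.035357
  p = 25/117 = 0.213675; p^2 = 0.213675^2 = 0.045657
  p = 17/117 = 0.145299; p^2 = 0.145299^2 = 0.021112
  p = 34/117 = 0.290598; p^2 = 0.290598^2 = 0.084447
sum(p^2) = 0.026371 + 0.035357 + 0.045657 + 0.021112 + 0.084447 = 0.212944
D = 1 - 0.212944 = 0.787056 ≈ 0.7871

0.7871


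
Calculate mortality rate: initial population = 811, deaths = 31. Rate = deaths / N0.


Mortality rate = 31 / 811 = 0.038224 ≈ 0.0382

0.0382


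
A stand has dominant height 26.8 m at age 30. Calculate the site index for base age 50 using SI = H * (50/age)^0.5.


50/30 = 1.66667
(1.66667)^0.5 = 1.29100
SI = 26.8 * 1.29100 = 34.5988 ≈ 34.6 m

34.6 m


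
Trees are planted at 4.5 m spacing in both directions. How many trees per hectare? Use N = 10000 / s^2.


N = 10000 / 4.5^2 = 10000 / 20.25 = 493.827 ≈ 494 trees/ha

494 trees/ha


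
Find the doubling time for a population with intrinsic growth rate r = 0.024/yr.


td = ln(2) / 0.024 = 0.693147 / 0.024 = 28.8811 ≈ 28.9 years

28.9 years


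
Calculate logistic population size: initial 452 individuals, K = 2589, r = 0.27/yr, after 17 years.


(K - N0)/N0 = (2589 - 452)/452 = 2137/452 = 4.72788
r*t = 0.27 * 17 = 4.59; exp(-4.59) = 0.0101529
4.72788 * 0.0101529 = 0.0480017
1 + 0.0480017 = 1.04800
N = 2589 / 1.04800 = 2470.42 ≈ 2470

2470


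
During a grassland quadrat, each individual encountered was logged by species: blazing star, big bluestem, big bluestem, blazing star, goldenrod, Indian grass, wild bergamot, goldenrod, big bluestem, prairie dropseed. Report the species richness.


Total individuals logged = 10
Distinct species (count of individuals): blazing star (2), big bluestem (3), goldenrod (2), Indian grass (1), wild bergamot (1), prairie dropseed (1)
Species richness = number of distinct species = 6

6


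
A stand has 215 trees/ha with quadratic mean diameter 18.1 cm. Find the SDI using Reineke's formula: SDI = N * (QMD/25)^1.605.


QMD/25 = 18.1/25 = 0.724
(0.724)^1.605 = exp(1.605 * ln(0.724)) = exp(1.605 * (-0.322964)) = exp(-0.518357) = 0.595498
SDI = 215 * 0.595498 = 128.032 ≈ 128

128


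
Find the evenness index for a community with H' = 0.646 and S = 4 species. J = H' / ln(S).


ln(4) = 1.38629
J = H' / ln(S) = 0.646 / 1.38629 = 0.465992 ≈ 0.4660

0.4660


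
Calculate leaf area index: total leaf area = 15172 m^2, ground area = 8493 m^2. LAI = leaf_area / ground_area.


LAI = 15172 / 8493 = 1.7864 ≈ 1.79

1.79


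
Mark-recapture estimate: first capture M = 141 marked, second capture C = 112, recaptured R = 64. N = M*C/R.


N = M * C / R = 141 * 112 / 64 = 15792 / 64 = 246.75 ≈ 247

247 individuals


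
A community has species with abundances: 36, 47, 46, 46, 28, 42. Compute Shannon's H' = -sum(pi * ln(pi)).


Total N = 36 + 47 + 46 + 46 + 28 + 42 = 245
Per-species terms:
  p = 36/245 = 0.146939; ln(p) = -1.917738; p*ln(p) = 0.146939 * (-1.917738) = -0.281791
  p = 47/245 = 0.191837; ln(p) = -1.651109; p*ln(p) = 0.191837 * (-1.651109) = -0.316744
  p = 46/245 = 0.187755; ln(p) = -1.672617; p*ln(p) = 0.187755 * (-1.672617) = -0.314042
  p = 46/245 = 0.187755; ln(p) = -1.672617; p*ln(p) = 0.187755 * (-1.672617) = -0.314042
  p = 28/245 = 0.114286; ln(p) = -2.169051; p*ln(p) = 0.114286 * (-2.169051) = -0.247892
  p = 42/245 = 0.171429; ln(p) = -1.763586; p*ln(p) = 0.171429 * (-1.763586) = -0.302330
sum(p*ln(p)) = (-0.281791) + (-0.316744) + (-0.314042) + (-0.314042) + (-0.247892) + (-0.302330) = -1.776841
H' = -(-1.776841) = 1.776841 ≈ 1.7768

1.7768


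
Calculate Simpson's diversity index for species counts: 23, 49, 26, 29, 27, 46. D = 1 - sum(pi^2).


Total N = 23 + 49 + 26 + 29 + 27 + 46 = 200
Per-species terms:
  p = 23/200 = 0.115000; p^2 = 0.115000^2 = 0.013225
  p = 49/200 = 0.245000; p^2 = 0.245000^2 = 0.060025
  p = 26/200 = 0.130000; p^2 = 0.130000^2 = 0.016900
  p = 29/200 = 0.145000; p^2 = 0.145000^2 = 0.021025
  p = 27/200 = 0.135000; p^2 = 0.135000^2 = 0.018225
  p = 46/200 = 0.230000; p^2 = 0.230000^2 = 0.052900
sum(p^2) = 0.013225 + 0.060025 + 0.016900 + 0.021025 + 0.018225 + 0.052900 = 0.182300
D = 1 - 0.182300 = 0.817700 ≈ 0.8177

0.8177


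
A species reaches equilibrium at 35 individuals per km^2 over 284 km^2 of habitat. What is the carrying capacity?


K = 35 * 284 = 9940 individuals

9940 individuals


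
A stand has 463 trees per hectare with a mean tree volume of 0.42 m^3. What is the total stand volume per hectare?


V_stand = 463 * 0.42 = 194.46 ≈ 194.5 m^3/ha

194.5 m^3/ha


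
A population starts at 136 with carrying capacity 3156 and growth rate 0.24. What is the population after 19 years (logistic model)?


(K - N0)/N0 = (3156 - 136)/136 = 3020/136 = 22.2059
r*t = 0.24 * 19 = 4.56; exp(-4.56) = 0.0104621
22.2059 * 0.0104621 = 0.232320
1 + 0.232320 = 1.23232
N = 3156 / 1.23232 = 2561.02 ≈ 2561

2561


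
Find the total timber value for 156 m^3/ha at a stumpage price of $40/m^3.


Value = 156 * 40 = $6240/ha

$6240/ha


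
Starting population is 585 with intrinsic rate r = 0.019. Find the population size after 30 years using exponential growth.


r*t = 0.019 * 30 = 0.57
exp(0.57) = 1.76827
N = 585 * 1.76827 = 1034.44 ≈ 1034

1034


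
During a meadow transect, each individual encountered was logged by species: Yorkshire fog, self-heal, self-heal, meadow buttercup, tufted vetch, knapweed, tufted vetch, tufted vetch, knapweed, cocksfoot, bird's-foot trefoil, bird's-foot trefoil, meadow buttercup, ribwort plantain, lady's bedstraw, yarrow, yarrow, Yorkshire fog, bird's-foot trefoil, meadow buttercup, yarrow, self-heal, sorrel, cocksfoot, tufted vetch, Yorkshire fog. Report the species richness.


Total individuals logged = 26
Distinct species (count of individuals): Yorkshire fog (3), self-heal (3), meadow buttercup (3), tufted vetch (4), knapweed (2), cocksfoot (2), bird's-foot trefoil (3), ribwort plantain (1), lady's bedstraw (1), yarrow (3), sorrel (1)
Species richness = number of distinct species = 11

11


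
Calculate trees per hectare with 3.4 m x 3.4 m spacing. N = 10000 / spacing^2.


N = 10000 / 3.4^2 = 10000 / 11.56 = 865.052 ≈ 865 trees/ha

865 trees/ha


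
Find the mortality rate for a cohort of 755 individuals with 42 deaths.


Mortality rate = 42 / 755 = 0.055629 ≈ 0.0556

0.0556


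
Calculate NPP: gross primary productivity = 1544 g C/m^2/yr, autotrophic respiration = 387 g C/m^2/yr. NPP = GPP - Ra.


NPP = GPP - Ra = 1544 - 387 = 1157 g C/m^2/yr

1157 g C/m^2/yr


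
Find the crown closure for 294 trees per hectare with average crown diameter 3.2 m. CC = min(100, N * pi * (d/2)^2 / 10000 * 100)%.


(d/2)^2 = (3.2/2)^2 = 1.6^2 = 2.56
Crown area = 3.141593 * 2.56 = 8.04248 m^2
N * area / 10000 * 100 = 294 * 8.04248 / 10000 * 100 = 23.6449
CC = min(100, 23.6449) = 23.6449 ≈ 23.6%

23.6%


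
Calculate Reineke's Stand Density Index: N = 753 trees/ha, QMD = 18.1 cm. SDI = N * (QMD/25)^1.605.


QMD/25 = 18.1/25 = 0.724
(0.724)^1.605 = exp(1.605 * ln(0.724)) = exp(1.605 * (-0.322964)) = exp(-0.518357) = 0.595498
SDI = 753 * 0.595498 = 448.410 ≈ 448

448


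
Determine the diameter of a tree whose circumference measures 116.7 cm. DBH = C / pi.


DBH = C / pi = 116.7 / 3.141593 = 37.1468 ≈ 37.15 cm

37.15 cm


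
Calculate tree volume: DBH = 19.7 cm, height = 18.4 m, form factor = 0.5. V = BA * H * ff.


(D/200)^2 = (19.7/200)^2 = 0.0985^2 = 0.00970225
BA = 3.141593 * 0.00970225 = 0.0304805 m^2
V = 0.0304805 * 18.4 * 0.5 = 0.280421 ≈ 0.280 m^3

0.280 m^3


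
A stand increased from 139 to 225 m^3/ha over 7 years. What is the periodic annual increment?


PAI = (V2 - V1) / period = (225 - 139) / 7 = 86 / 7 = 12.2857 ≈ 12.29 m^3/ha/yr

12.29 m^3/ha/yr


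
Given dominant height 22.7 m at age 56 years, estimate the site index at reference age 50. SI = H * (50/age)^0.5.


50/56 = 0.892857
(0.892857)^0.5 = 0.944911
SI = 22.7 * 0.944911 = 21.4495 ≈ 21.4 m

21.4 m


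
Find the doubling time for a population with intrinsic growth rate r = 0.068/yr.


td = ln(2) / 0.068 = 0.693147 / 0.068 = 10.1933 ≈ 10.2 years

10.2 years


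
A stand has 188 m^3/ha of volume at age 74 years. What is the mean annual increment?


MAI = 188 / 74 = 2.5405 ≈ 2.54 m^3/ha/yr

2.54 m^3/ha/yr


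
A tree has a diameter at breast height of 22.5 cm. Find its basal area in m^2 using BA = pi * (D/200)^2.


D/200 = 22.5/200 = 0.1125 m
(D/200)^2 = 0.1125^2 = 0.01265625
BA = 3.141593 * 0.01265625 = 0.0397608 ≈ 0.0398 m^2

0.0398 m^2


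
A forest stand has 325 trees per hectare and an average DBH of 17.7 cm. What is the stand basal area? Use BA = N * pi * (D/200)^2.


(D/200)^2 = (17.7/200)^2 = 0.0885^2 = 0.00783225
Individual BA = 3.141593 * 0.00783225 = 0.0246057 m^2
Stand BA = 325 * 0.0246057 = 7.99685 ≈ 8.00 m^2/ha

8.00 m^2/ha


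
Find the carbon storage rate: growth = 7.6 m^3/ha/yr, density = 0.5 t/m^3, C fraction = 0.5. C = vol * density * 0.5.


C = 7.6 * 0.5 * 0.5 = 1.90 t C/ha/yr

1.90 t C/ha/yr


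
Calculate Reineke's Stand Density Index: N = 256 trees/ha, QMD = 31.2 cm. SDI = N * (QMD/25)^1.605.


QMD/25 = 31.2/25 = 1.248
(1.248)^1.605 = exp(1.605 * ln(1.248)) = exp(1.605 * 0.221542) = exp(0.355575) = 1.42700
SDI = 256 * 1.42700 = 365.312 ≈ 365

365


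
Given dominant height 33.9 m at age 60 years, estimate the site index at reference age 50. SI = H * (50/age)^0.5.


50/60 = 0.833333
(0.833333)^0.5 = 0.912871
SI = 33.9 * 0.912871 = 30.9463 ≈ 30.9 m

30.9 m


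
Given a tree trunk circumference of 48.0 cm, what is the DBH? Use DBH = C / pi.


DBH = C / pi = 48.0 / 3.141593 = 15.2789 ≈ 15.28 cm

15.28 cm


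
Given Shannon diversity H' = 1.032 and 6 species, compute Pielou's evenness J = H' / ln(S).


ln(6) = 1.79176
J = H' / ln(S) = 1.032 / 1.79176 = 0.575970 ≈ 0.5760

0.5760


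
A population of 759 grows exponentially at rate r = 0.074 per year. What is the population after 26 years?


r*t = 0.074 * 26 = 1.924
exp(1.924) = 6.84830
N = 759 * 6.84830 = 5197.86 ≈ 5198

5198


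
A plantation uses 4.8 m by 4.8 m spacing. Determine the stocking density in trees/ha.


N = 10000 / 4.8^2 = 10000 / 23.04 = 434.028 ≈ 434 trees/ha

434 trees/ha


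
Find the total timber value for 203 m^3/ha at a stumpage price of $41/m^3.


Value = 203 * 41 = $8323/ha

$8323/ha


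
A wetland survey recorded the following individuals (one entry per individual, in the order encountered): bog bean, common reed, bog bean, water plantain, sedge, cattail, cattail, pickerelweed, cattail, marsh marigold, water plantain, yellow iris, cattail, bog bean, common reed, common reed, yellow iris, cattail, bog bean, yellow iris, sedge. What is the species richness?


Total individuals logged = 21
Distinct species (count of individuals): bog bean (4), common reed (3), water plantain (2), sedge (2), cattail (5), pickerelweed (1), marsh marigold (1), yellow iris (3)
Species richness = number of distinct species = 8

8


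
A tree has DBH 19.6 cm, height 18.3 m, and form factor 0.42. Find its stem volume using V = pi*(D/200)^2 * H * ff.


(D/200)^2 = (19.6/200)^2 = 0.098^2 = 0.009604
BA = 3.141593 * 0.009604 = 0.0301719 m^2
V = 0.0301719 * 18.3 * 0.42 = 0.231901 ≈ 0.232 m^3

0.232 m^3


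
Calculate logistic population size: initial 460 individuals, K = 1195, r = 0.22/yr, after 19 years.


(K - N0)/N0 = (1195 - 460)/460 = 735/460 = 1.59783
r*t = 0.22 * 19 = 4.18; exp(-4.18) = 0.0152985
1.59783 * 0.0152985 = 0.0244444
1 + 0.0244444 = 1.02444
N = 1195 / 1.02444 = 1166.49 ≈ 1166

1166


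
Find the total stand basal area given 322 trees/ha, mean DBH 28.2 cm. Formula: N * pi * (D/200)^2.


(D/200)^2 = (28.2/200)^2 = 0.141^2 = 0.019881
Individual BA = 3.141593 * 0.019881 = 0.0624580 m^2
Stand BA = 322 * 0.0624580 = 20.1115 ≈ 20.11 m^2/ha

20.11 m^2/ha


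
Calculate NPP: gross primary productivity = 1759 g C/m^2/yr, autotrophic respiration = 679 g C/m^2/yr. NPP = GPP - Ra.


NPP = GPP - Ra = 1759 - 679 = 1080 g C/m^2/yr

1080 g C/m^2/yr


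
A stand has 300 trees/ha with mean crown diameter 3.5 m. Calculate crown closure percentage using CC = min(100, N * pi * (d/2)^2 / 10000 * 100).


(d/2)^2 = (3.5/2)^2 = 1.75^2 = 3.0625
Crown area = 3.141593 * 3.0625 = 9.62113 m^2
N * area / 10000 * 100 = 300 * 9.62113 / 10000 * 100 = 28.8634
CC = min(100, 28.8634) = 28.8634 ≈ 28.9%

28.9%


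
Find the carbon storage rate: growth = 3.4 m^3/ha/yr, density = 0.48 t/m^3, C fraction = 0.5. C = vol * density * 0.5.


C = 3.4 * 0.48 * 0.5 = 0.816 ≈ 0.82 t C/ha/yr

0.82 t C/ha/yr


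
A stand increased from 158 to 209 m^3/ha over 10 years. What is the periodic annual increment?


PAI = (V2 - V1) / period = (209 - 158) / 10 = 51 / 10 = 5.10 m^3/ha/yr

5.10 m^3/ha/yr


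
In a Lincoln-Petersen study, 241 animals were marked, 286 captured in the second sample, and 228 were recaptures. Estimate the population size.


N = M * C / R = 241 * 286 / 228 = 68926 / 228 = 302.31 ≈ 302

302 individuals


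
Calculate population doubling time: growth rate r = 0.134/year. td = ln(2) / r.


td = ln(2) / 0.134 = 0.693147 / 0.134 = 5.17274 ≈ 5.2 years

5.2 years


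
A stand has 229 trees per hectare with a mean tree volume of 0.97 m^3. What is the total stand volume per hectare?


V_stand = 229 * 0.97 = 222.13 ≈ 222.1 m^3/ha

222.1 m^3/ha


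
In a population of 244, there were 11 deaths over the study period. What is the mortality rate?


Mortality rate = 11 / 244 = 0.045082 ≈ 0.0451

0.0451


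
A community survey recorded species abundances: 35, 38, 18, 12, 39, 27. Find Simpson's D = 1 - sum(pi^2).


Total N = 35 + 38 + 18 + 12 + 39 + 27 = 169
Per-species terms:
  p = 35/169 = 0.207101; p^2 = 0.207101^2 = 0.042891
  p = 38/169 = 0.224852; p^2 = 0.224852^2 = 0.050558
  p = 18/169 = 0.106509; p^2 = 0.106509^2 = 0.011344
  p = 12/169 = 0.071006; p^2 = 0.071006^2 = 0.005042
  p = 39/169 = 0.230769; p^2 = 0.230769^2 = 0.053254
  p = 27/169 = 0.159763; p^2 = 0.159763^2 = 0.025524
sum(p^2) = 0.042891 + 0.050558 + 0.011344 + 0.005042 + 0.053254 + 0.025524 = 0.188613
D = 1 - 0.188613 = 0.811387 ≈ 0.8114

0.8114


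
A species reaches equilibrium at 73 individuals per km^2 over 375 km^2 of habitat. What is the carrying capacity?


K = 73 * 375 = 27375 individuals

27375 individuals


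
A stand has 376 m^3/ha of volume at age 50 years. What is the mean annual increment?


MAI = 376 / 50 = 7.52 m^3/ha/yr

7.52 m^3/ha/yr


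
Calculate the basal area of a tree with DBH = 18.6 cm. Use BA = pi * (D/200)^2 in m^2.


D/200 = 18.6/200 = 0.093 m
(D/200)^2 = 0.093^2 = 0.008649
BA = 3.141593 * 0.008649 = 0.0271716 ≈ 0.0272 m^2

0.0272 m^2


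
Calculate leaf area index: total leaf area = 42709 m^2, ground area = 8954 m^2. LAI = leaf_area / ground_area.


LAI = 42709 / 8954 = 4.7698 ≈ 4.77

4.77


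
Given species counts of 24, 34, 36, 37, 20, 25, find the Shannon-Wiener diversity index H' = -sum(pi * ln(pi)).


Total N = 24 + 34 + 36 + 37 + 20 + 25 = 176
Per-species terms:
  p = 24/176 = 0.136364; ln(p) = -1.992427; p*ln(p) = 0.136364 * (-1.992427) = -0.271695
  p = 34/176 = 0.193182; ln(p) = -1.644123; p*ln(p) = 0.193182 * (-1.644123) = -0.317615
  p = 36/176 = 0.204545; ln(p) = -1.586967; p*ln(p) = 0.204545 * (-1.586967) = -0.324606
  p = 37/176 = 0.210227; ln(p) = -1.559567; p*ln(p) = 0.210227 * (-1.559567) = -0.327863
  p = 20/176 = 0.113636; ln(p) = -2.174755; p*ln(p) = 0.113636 * (-2.174755) = -0.247130
  p = 25/176 = 0.142045; ln(p) = -1.951611; p*ln(p) = 0.142045 * (-1.951611) = -0.277217
sum(p*ln(p)) = (-0.271695) + (-0.317615) + (-0.324606) + (-0.327863) + (-0.247130) + (-0.277217) = -1.766126
H' = -(-1.766126) = 1.766126 ≈ 1.7661

1.7661


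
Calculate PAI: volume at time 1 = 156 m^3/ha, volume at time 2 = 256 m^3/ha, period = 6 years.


PAI = (V2 - V1) / period = (256 - 156) / 6 = 100 / 6 = 16.6667 ≈ 16.67 m^3/ha/yr

16.67 m^3/ha/yr


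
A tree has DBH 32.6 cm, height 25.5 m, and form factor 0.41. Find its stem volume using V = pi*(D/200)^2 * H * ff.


(D/200)^2 = (32.6/200)^2 = 0.163^2 = 0.026569
BA = 3.141593 * 0.026569 = 0.0834690 m^2
V = 0.0834690 * 25.5 * 0.41 = 0.872668 ≈ 0.873 m^3

0.873 m^3


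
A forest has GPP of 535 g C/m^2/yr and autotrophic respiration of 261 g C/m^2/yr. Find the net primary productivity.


NPP = GPP - Ra = 535 - 261 = 274 g C/m^2/yr

274 g C/m^2/yr


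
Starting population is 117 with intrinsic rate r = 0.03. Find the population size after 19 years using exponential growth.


r*t = 0.03 * 19 = 0.57
exp(0.57) = 1.76827
N = 117 * 1.76827 = 206.888 ≈ 207

207


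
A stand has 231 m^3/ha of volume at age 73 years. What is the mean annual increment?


MAI = 231 / 73 = 3.1644 ≈ 3.16 m^3/ha/yr

3.16 m^3/ha/yr


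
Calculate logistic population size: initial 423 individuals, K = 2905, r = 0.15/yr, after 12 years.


(K - N0)/N0 = (2905 - 423)/423 = 2482/423 = 5.86761
r*t = 0.15 * 12 = 1.8; exp(-1.8) = 0.165299
5.86761 * 0.165299 = 0.969910
1 + 0.969910 = 1.96991
N = 2905 / 1.96991 = 1474.69 ≈ 1475

1475


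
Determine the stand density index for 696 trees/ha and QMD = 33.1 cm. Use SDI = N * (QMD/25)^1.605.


QMD/25 = 33.1/25 = 1.324
(1.324)^1.605 = exp(1.605 * ln(1.324)) = exp(1.605 * 0.280657) = exp(0.450454) = 1.56902
SDI = 696 * 1.56902 = 1092.04 ≈ 1092

1092


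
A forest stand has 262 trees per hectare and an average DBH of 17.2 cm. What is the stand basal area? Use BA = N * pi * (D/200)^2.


(D/200)^2 = (17.2/200)^2 = 0.086^2 = 0.007396
Individual BA = 3.141593 * 0.007396 = 0.0232352 m^2
Stand BA = 262 * 0.0232352 = 6.08762 ≈ 6.09 m^2/ha

6.09 m^2/ha


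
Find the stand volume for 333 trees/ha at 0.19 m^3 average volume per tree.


V_stand = 333 * 0.19 = 63.27 ≈ 63.3 m^3/ha

63.3 m^3/ha


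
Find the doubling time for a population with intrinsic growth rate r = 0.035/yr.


td = ln(2) / 0.035 = 0.693147 / 0.035 = 19.8042 ≈ 19.8 years

19.8 years


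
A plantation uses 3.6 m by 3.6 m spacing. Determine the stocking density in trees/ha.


N = 10000 / 3.6^2 = 10000 / 12.96 = 771.605 ≈ 772 trees/ha

772 trees/ha


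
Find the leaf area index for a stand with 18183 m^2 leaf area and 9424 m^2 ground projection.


LAI = 18183 / 9424 = 1.9294 ≈ 1.93

1.93


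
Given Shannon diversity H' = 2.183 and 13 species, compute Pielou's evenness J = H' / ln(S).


ln(13) = 2.56495
J = H' / ln(S) = 2.183 / 2.56495 = 0.851089 ≈ 0.8511

0.8511


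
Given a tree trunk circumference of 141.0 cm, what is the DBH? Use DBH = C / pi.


DBH = C / pi = 141.0 / 3.141593 = 44.8817 ≈ 44.88 cm

44.88 cm


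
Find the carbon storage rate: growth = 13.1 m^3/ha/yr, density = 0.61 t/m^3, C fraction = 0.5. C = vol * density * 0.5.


C = 13.1 * 0.61 * 0.5 = 3.9955 ≈ 4.00 t C/ha/yr

4.00 t C/ha/yr


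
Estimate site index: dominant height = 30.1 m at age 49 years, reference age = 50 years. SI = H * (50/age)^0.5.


50/49 = 1.02041
(1.02041)^0.5 = 1.01015
SI = 30.1 * 1.01015 = 30.4055 ≈ 30.4 m

30.4 m


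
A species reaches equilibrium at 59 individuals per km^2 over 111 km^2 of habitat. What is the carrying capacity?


K = 59 * 111 = 6549 individuals

6549 individuals


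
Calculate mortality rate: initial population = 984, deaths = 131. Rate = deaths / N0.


Mortality rate = 131 / 984 = 0.133130 ≈ 0.1331

0.1331


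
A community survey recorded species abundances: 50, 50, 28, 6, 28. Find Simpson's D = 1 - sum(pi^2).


Total N = 50 + 50 + 28 + 6 + 28 = 162
Per-species terms:
  p = 50/162 = 0.308642; p^2 = 0.308642^2 = 0.095260
  p = 50/162 = 0.308642; p^2 = 0.308642^2 = 0.095260
  p = 28/162 = 0.172840; p^2 = 0.172840^2 = 0.029874
  p = 6/162 = 0.037037; p^2 = 0.037037^2 = 0.001372
  p = 28/162 = 0.172840; p^2 = 0.172840^2 = 0.029874
sum(p^2) = 0.095260 + 0.095260 + 0.029874 + 0.001372 + 0.029874 = 0.251640
D = 1 - 0.251640 = 0.748360 ≈ 0.7484

0.7484


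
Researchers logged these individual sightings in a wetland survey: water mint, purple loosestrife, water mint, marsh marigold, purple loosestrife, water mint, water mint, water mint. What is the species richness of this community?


Total individuals logged = 8
Distinct species (count of individuals): water mint (5), purple loosestrife (2), marsh marigold (1)
Species richness = number of distinct species = 3

3


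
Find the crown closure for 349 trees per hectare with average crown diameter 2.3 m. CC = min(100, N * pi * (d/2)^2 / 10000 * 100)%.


(d/2)^2 = (2.3/2)^2 = 1.15^2 = 1.3225
Crown area = 3.141593 * 1.3225 = 4.15476 m^2
N * area / 10000 * 100 = 349 * 4.15476 / 10000 * 100 = 14.5001
CC = min(100, 14.5001) = 14.5001 ≈ 14.5%

14.5%


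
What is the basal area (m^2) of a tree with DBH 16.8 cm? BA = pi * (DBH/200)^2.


D/200 = 16.8/200 = 0.084 m
(D/200)^2 = 0.084^2 = 0.007056
BA = 3.141593 * 0.007056 = 0.0221671 ≈ 0.0222 m^2

0.0222 m^2


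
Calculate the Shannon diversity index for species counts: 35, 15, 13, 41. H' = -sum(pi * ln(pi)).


Total N = 35 + 15 + 13 + 41 = 104
Per-species terms:
  p = 35/104 = 0.336538; ln(p) = -1.089044; p*ln(p) = 0.336538 * (-1.089044) = -0.366505
  p = 15/104 = 0.144231; ln(p) = -1.936339; p*ln(p) = 0.144231 * (-1.936339) = -0.279280
  p = 13/104 = 0.125000; ln(p) = -2.079442; p*ln(p) = 0.125000 * (-2.079442) = -0.259930
  p = 41/104 = 0.394231; ln(p) = -0.930818; p*ln(p) = 0.394231 * (-0.930818) = -0.366957
sum(p*ln(p)) = (-0.366505) + (-0.279280) + (-0.259930) + (-0.366957) = -1.272672
H' = -(-1.272672) = 1.272672 ≈ 1.2727

1.2727


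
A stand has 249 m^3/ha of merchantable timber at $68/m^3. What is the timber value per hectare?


Value = 249 * 68 = $16932/ha

$16932/ha


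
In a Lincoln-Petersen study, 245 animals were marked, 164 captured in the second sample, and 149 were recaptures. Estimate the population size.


N = M * C / R = 245 * 164 / 149 = 40180 / 149 = 269.66 ≈ 270

270 individuals


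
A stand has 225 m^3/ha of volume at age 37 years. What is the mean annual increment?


MAI = 225 / 37 = 6.0811 ≈ 6.08 m^3/ha/yr

6.08 m^3/ha/yr


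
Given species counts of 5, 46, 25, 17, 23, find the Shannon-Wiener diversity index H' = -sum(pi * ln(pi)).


Total N = 5 + 46 + 25 + 17 + 23 = 116
Per-species terms:
  p = 5/116 = 0.043103; ln(p) = -3.144163; p*ln(p) = 0.043103 * (-3.144163) = -0.135523
  p = 46/116 = 0.396552; ln(p) = -0.924948; p*ln(p) = 0.396552 * (-0.924948) = -0.366790
  p = 25/116 = 0.215517; ln(p) = -1.534715; p*ln(p) = 0.215517 * (-1.534715) = -0.330757
  p = 17/116 = 0.146552; ln(p) = -1.920375; p*ln(p) = 0.146552 * (-1.920375) = -0.281435
  p = 23/116 = 0.198276; ln(p) = -1.618095; p*ln(p) = 0.198276 * (-1.618095) = -0.320829
sum(p*ln(p)) = (-0.135523) + (-0.366790) + (-0.330757) + (-0.281435) + (-0.320829) = -1.435334
H' = -(-1.435334) = 1.435334 ≈ 1.4353

1.4353


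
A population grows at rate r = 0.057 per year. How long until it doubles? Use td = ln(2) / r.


td = ln(2) / 0.057 = 0.693147 / 0.057 = 12.1605 ≈ 12.2 years

12.2 years


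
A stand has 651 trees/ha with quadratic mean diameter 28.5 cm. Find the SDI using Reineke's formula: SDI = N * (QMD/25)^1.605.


QMD/25 = 28.5/25 = 1.14
(1.14)^1.605 = exp(1.605 * ln(1.14)) = exp(1.605 * 0.131028) = exp(0.210300) = 1.23405
SDI = 651 * 1.23405 = 803.367 ≈ 803

803


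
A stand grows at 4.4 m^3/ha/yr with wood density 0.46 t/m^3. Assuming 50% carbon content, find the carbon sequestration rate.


C = 4.4 * 0.46 * 0.5 = 1.012 ≈ 1.01 t C/ha/yr

1.01 t C/ha/yr


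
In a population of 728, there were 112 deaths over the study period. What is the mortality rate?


Mortality rate = 112 / 728 = 0.153846 ≈ 0.1538

0.1538


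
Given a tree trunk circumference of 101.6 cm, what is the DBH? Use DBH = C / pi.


DBH = C / pi = 101.6 / 3.141593 = 32.3403 ≈ 32.34 cm

32.34 cm


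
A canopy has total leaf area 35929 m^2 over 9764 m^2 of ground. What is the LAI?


LAI = 35929 / 9764 = 3.6797 ≈ 3.68

3.68


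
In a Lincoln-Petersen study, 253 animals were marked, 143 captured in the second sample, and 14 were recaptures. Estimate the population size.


N = M * C / R = 253 * 143 / 14 = 36179 / 14 = 2584.21 ≈ 2584

2584 individuals


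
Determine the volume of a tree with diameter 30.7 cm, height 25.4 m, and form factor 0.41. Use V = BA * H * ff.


(D/200)^2 = (30.7/200)^2 = 0.1535^2 = 0.02356225
BA = 3.141593 * 0.02356225 = 0.0740230 m^2
V = 0.0740230 * 25.4 * 0.41 = 0.770876 ≈ 0.771 m^3

0.771 m^3


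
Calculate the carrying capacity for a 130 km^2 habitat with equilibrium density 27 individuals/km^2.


K = 27 * 130 = 3510 individuals

3510 individuals


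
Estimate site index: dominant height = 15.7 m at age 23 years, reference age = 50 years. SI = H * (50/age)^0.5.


50/23 = 2.17391
(2.17391)^0.5 = 1.47442
SI = 15.7 * 1.47442 = 23.1484 ≈ 23.1 m

23.1 m


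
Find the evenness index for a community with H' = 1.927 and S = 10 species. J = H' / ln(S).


ln(10) = 2.30259
J = H' / ln(S) = 1.927 / 2.30259 = 0.836884 ≈ 0.8369

0.8369


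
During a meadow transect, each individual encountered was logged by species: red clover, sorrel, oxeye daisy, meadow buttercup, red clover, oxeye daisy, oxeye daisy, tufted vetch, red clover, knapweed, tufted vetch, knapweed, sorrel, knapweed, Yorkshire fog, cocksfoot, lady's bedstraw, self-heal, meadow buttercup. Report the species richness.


Total individuals logged = 19
Distinct species (count of individuals): red clover (3), sorrel (2), oxeye daisy (3), meadow buttercup (2), tufted vetch (2), knapweed (3), Yorkshire fog (1), cocksfoot (1), lady's bedstraw (1), self-heal (1)
Species richness = number of distinct species = 10

10


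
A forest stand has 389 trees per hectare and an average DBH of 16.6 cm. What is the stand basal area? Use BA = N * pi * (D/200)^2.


(D/200)^2 = (16.6/200)^2 = 0.083^2 = 0.006889
Individual BA = 3.141593 * 0.006889 = 0.0216424 m^2
Stand BA = 389 * 0.0216424 = 8.41889 ≈ 8.42 m^2/ha

8.42 m^2/ha


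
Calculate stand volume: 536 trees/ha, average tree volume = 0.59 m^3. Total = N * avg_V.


V_stand = 536 * 0.59 = 316.24 ≈ 316.2 m^3/ha

316.2 m^3/ha


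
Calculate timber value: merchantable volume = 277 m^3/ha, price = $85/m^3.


Value = 277 * 85 = $23545/ha

$23545/ha


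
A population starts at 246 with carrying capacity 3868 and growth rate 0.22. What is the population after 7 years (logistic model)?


(K - N0)/N0 = (3868 - 246)/246 = 3622/246 = 14.7236
r*t = 0.22 * 7 = 1.54; exp(-1.54) = 0.214381
14.7236 * 0.214381 = 3.15646
1 + 3.15646 = 4.15646
N = 3868 / 4.15646 = 930.600 ≈ 931

931


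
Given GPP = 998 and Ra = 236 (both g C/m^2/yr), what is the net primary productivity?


NPP = GPP - Ra = 998 - 236 = 762 g C/m^2/yr

762 g C/m^2/yr


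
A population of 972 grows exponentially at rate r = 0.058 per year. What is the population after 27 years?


r*t = 0.058 * 27 = 1.566
exp(1.566) = 4.78746
N = 972 * 4.78746 = 4653.41 ≈ 4653

4653


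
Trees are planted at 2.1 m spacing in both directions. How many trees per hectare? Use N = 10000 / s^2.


N = 10000 / 2.1^2 = 10000 / 4.41 = 2267.57 ≈ 2268 trees/ha

2268 trees/ha


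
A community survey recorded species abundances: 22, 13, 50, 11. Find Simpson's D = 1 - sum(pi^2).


Total N = 22 + 13 + 50 + 11 = 96
Per-species terms:
  p = 22/96 = 0.229167; p^2 = 0.229167^2 = 0.052518
  p = 13/96 = 0.135417; p^2 = 0.135417^2 = 0.018338
  p = 50/96 = 0.520833; p^2 = 0.520833^2 = 0.271267
  p = 11/96 = 0.114583; p^2 = 0.114583^2 = 0.013129
sum(p^2) = 0.052518 + 0.018338 + 0.271267 + 0.013129 = 0.355252
D = 1 - 0.355252 = 0.644748 ≈ 0.6447

0.6447


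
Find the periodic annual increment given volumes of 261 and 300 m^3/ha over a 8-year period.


PAI = (V2 - V1) / period = (300 - 261) / 8 = 39 / 8 = 4.8750 ≈ 4.88 m^3/ha/yr

4.88 m^3/ha/yr


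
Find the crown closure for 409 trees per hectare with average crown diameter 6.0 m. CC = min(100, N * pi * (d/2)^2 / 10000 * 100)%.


(d/2)^2 = (6.0/2)^2 = 3^2 = 9
Crown area = 3.141593 * 9 = 28.2743 m^2
N * area / 10000 * 100 = 409 * 28.2743 / 10000 * 100 = 115.642
CC = min(100, 115.642) = 100%

100%


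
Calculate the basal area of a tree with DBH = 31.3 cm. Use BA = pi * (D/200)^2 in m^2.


D/200 = 31.3/200 = 0.1565 m
(D/200)^2 = 0.1565^2 = 0.02449225
BA = 3.141593 * 0.02449225 = 0.0769447 ≈ 0.0769 m^2

0.0769 m^2
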